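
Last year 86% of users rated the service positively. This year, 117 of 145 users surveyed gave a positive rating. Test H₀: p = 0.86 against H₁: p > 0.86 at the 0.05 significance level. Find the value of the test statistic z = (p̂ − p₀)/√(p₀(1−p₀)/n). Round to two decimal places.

z = -1.84

p̂ = 117/145 = 0.8069.
Standard error under H₀: √(0.86×0.14/145) = 0.0288.
z = (0.8069 − 0.86)/0.0288 = -0.0531/0.0288 = -1.84.
p-value = P(Z > -1.843) ≈ 0.9673. With α = 0.05, fail to reject H₀.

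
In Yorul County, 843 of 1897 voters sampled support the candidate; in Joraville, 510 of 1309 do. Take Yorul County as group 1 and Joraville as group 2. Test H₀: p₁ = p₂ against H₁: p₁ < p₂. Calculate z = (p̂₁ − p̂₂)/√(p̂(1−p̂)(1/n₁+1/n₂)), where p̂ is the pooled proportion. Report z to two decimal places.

z = 3.09

p̂₁ = 843/1897 = 0.44439, p̂₂ = 510/1309 = 0.38961.
Pooled p̂ = (843+510)/(1897+1309) = 1353/3206 = 0.42202.
SE = √(0.243919 × 0.00129109) = 0.01775.
z = (0.44439 − 0.38961)/0.01775 = 0.05478/0.01775 = 3.09.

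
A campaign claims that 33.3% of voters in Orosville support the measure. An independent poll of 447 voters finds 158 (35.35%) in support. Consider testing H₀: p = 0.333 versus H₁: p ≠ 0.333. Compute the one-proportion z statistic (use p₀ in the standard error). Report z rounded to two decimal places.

z = 0.92

p̂ = 158/447 ≈ 0.3535.
SE = √(p₀(1−p₀)/n) = √(0.22211/447) = 0.0223.
z = (0.3535 − 0.333)/0.0223 = 0.0205/0.0223 = 0.92.
p-value = 2·P(Z > 0.918) ≈ 0.3585.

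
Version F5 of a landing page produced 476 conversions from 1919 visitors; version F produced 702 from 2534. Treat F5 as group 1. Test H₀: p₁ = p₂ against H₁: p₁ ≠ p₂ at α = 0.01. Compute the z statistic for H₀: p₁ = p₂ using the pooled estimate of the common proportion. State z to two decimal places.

p̂₁ = 476/1919 ≈ 0.24805, p̂₂ = 702/2534 ≈ 0.27703.
Pooled p̂ = (476+702)/(1919+2534) = 1178/4453 = 0.26454.
SE = √(p̂(1−p̂)(1/n₁+1/n₂)) = √(0.26454·0.73546·0.000915738) = √(0.000178165) = 0.01335.
z = (0.24805 − 0.27703)/0.01335 = -0.02898/0.01335 = -2.17.
p-value = 2·P(Z > 2.172) ≈ 0.0299. With α = 0.01, fail to reject H₀.

z = -2.17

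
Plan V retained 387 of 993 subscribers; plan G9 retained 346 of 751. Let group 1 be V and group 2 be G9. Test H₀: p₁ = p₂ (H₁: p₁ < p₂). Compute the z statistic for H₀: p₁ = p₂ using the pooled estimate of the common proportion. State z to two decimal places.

p̂₁ = 387/993 = 0.3897, p̂₂ = 346/751 = 0.4607.
Pooled p̂ = (387+346)/(993+751) = 733/1744 = 0.4203.
SE = √(p̂(1−p̂)(1/n₁+1/n₂)) = √(0.4203·0.5797·0.00233861) = √(0.000569796) = 0.0239.
z = (0.3897 − 0.4607)/0.0239 = -0.0710/0.0239 = -2.97.
p-value = P(Z < -2.974) ≈ 0.0015.

z = -2.97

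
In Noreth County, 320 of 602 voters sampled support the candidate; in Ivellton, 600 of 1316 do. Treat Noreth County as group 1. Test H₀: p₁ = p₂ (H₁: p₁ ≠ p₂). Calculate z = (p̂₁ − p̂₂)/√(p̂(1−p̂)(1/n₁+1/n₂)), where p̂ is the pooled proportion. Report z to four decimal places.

p̂₁ = 320/602 ≈ 0.5315615, p̂₂ = 600/1316 ≈ 0.4559271.
Pooled p̂ = (320+600)/(602+1316) = 920/1918 = 0.4796663.
SE = √(p̂(1−p̂)(1/n₁+1/n₂)) = √(0.4796663·0.5203337·0.00242101) = √(0.000604251) = 0.0245815.
z = (0.5315615 − 0.4559271)/0.0245815 = 0.0756344/0.0245815 = 3.0769.
p-value = 2·P(Z > 3.077) ≈ 0.0021.

z = 3.0769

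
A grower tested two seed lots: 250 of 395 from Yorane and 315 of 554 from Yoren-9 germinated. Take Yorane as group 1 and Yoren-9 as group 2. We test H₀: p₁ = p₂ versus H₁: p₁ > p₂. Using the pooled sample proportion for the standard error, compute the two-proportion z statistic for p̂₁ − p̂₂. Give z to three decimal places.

z = 1.990

p̂₁ = 250/395 ≈ 0.63291, p̂₂ = 315/554 ≈ 0.56859.
Pooled p̂ = (250+315)/(395+554) = 565/949 = 0.59536.
SE = √(0.240906 × 0.0043367) = 0.03232.
z = (0.63291 − 0.56859)/0.03232 = 0.06432/0.03232 = 1.990.
p-value = P(Z > 1.990) ≈ 0.0233.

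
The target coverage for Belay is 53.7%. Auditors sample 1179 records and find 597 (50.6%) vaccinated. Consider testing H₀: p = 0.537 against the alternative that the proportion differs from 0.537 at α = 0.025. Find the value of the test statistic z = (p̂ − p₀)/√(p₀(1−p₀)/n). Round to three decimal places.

z = -2.110

p̂ = 597/1179 ≈ 0.50636.
Standard error under H₀: √(0.537×0.463/1179) = 0.01452.
z = (0.50636 − 0.537)/0.01452 = -0.03064/0.01452 = -2.110.
p-value = 2·P(Z > 2.110) ≈ 0.0349; since p > α = 0.025, fail to reject H₀.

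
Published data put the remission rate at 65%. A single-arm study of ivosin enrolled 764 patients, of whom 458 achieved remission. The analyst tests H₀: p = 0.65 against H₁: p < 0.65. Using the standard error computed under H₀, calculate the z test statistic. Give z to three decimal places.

z = -2.928

p̂ = 458/764 ≈ 0.599476.
SE = √(p₀(1−p₀)/n) = √(0.2275/764) = 0.017256.
z = (0.599476 − 0.65)/0.017256 = -0.050524/0.017256 = -2.928.
p-value = P(Z < -2.928) ≈ 0.0017.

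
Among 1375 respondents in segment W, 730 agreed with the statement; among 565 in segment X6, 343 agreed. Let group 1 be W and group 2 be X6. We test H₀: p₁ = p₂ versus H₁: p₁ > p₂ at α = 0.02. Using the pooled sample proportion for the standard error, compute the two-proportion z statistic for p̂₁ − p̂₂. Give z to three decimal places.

p̂₁ = 730/1375 ≈ 0.53091, p̂₂ = 343/565 ≈ 0.60708.
Pooled p̂ = (730+343)/(1375+565) = 1073/1940 = 0.55309.
SE = √(0.247181 × 0.00249718) = 0.02484.
z = (0.53091 − 0.60708)/0.02484 = -0.07617/0.02484 = -3.066.
p-value = P(Z > -3.066) ≈ 0.9989. With α = 0.02, fail to reject H₀.

z = -3.066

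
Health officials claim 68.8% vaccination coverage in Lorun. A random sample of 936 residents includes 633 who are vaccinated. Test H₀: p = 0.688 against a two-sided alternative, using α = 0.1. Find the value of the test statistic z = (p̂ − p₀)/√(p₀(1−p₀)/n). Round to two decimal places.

p̂ = 633/936 ≈ 0.6763.
SE = √(p₀(1−p₀)/n) = √(0.21466/936) = 0.0151.
z = (0.6763 − 0.688)/0.0151 = -0.0117/0.0151 = -0.77.
p-value = 2·P(Z > 0.774) ≈ 0.4391. With α = 0.1, fail to reject H₀.

z = -0.77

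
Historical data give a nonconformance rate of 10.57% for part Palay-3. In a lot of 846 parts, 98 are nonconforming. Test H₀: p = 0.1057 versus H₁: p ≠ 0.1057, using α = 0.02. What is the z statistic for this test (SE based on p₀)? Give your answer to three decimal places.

p̂ = 98/846 ≈ 0.11584.
SE = √(p₀(1−p₀)/n) = √(0.094528/846) = 0.01057.
z = (0.11584 − 0.1057)/0.01057 = 0.01014/0.01057 = 0.959.
p-value = 2·P(Z > 0.959) ≈ 0.3375, so at α = 0.02 we fail to reject H₀.

z = 0.959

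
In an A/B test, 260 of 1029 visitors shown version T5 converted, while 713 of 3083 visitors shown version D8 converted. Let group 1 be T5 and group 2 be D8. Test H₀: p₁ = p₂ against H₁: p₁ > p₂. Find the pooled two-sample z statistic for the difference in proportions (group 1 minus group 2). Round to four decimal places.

p̂₁ = 260/1029 = 0.2526725, p̂₂ = 713/3083 = 0.2312682.
Pooled p̂ = (260+713)/(1029+3083) = 973/4112 = 0.2366245.
SE = √(0.180633 × 0.00129618) = 0.0153014.
z = (0.2526725 − 0.2312682)/0.0153014 = 0.0214043/0.0153014 = 1.3988.
p-value = P(Z > 1.399) ≈ 0.0809.

z = 1.3988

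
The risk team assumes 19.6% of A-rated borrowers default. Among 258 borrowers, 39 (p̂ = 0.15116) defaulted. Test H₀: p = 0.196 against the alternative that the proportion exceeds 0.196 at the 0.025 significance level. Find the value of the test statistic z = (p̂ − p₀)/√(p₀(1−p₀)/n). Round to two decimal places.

z = -1.81

p̂ = 39/258 = 0.1512.
SE = √(p₀(1−p₀)/n) = √(0.15758/258) = 0.0247.
z = (0.1512 − 0.196)/0.0247 = -0.0448/0.0247 = -1.81.
p-value = P(Z > -1.814) ≈ 0.9652. With α = 0.025, fail to reject H₀.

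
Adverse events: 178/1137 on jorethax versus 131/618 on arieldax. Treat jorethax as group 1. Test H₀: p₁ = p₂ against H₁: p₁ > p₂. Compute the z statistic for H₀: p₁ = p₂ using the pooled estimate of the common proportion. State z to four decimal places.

z = -2.9116

p̂₁ = 178/1137 = 0.156552, p̂₂ = 131/618 = 0.211974.
Pooled p̂ = (178+131)/(1137+618) = 309/1755 = 0.176068.
SE = √(p̂(1−p̂)(1/n₁+1/n₂)) = √(0.176068·0.823932·0.00249763) = √(0.000362327) = 0.019035.
z = (0.156552 − 0.211974)/0.019035 = -0.055422/0.019035 = -2.9116.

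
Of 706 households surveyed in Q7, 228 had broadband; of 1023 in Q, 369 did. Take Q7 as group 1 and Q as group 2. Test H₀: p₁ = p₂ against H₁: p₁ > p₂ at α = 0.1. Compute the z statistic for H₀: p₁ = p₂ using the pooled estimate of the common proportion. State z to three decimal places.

p̂₁ = 228/706 ≈ 0.32295, p̂₂ = 369/1023 ≈ 0.36070.
Pooled p̂ = (228+369)/(706+1023) = 597/1729 = 0.34529.
SE = √(0.226064 × 0.00239395) = 0.02326.
z = (0.32295 − 0.36070)/0.02326 = -0.03775/0.02326 = -1.623.
p-value = P(Z > -1.623) ≈ 0.9477; since p > α = 0.1, fail to reject H₀.

z = -1.623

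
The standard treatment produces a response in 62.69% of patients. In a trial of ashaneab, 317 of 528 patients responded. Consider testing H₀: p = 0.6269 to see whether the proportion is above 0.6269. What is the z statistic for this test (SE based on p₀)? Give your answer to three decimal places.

p̂ = 317/528 ≈ 0.60038.
Standard error under H₀: √(0.6269×0.3731/528) = 0.02105.
z = (0.60038 − 0.6269)/0.02105 = -0.02652/0.02105 = -1.260.

z = -1.260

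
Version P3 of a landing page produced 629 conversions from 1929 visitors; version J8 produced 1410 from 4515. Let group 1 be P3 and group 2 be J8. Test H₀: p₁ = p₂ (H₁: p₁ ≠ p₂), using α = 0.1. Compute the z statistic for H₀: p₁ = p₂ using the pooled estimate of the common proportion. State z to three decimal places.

z = 1.090

p̂₁ = 629/1929 = 0.32608, p̂₂ = 1410/4515 = 0.31229.
Pooled p̂ = (629+1410)/(1929+4515) = 2039/6444 = 0.31642.
SE = √(p̂(1−p̂)(1/n₁+1/n₂)) = √(0.31642·0.68358·0.000739887) = √(0.000160036) = 0.01265.
z = (0.32608 − 0.31229)/0.01265 = 0.01379/0.01265 = 1.090.
p-value = 2·P(Z > 1.090) ≈ 0.2759; since p > α = 0.1, fail to reject H₀.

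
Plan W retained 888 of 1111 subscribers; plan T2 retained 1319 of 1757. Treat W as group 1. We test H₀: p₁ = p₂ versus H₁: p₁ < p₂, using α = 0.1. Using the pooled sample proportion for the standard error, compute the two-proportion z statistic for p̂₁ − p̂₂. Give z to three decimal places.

p̂₁ = 888/1111 = 0.79928, p̂₂ = 1319/1757 = 0.75071.
Pooled p̂ = (888+1319)/(1111+1757) = 2207/2868 = 0.76953.
SE = √(p̂(1−p̂)(1/n₁+1/n₂)) = √(0.76953·0.23047·0.00146924) = √(0.000260579) = 0.01614.
z = (0.79928 − 0.75071)/0.01614 = 0.04857/0.01614 = 3.009.
p-value = P(Z < 3.009) ≈ 0.9987. With α = 0.1, fail to reject H₀.

z = 3.009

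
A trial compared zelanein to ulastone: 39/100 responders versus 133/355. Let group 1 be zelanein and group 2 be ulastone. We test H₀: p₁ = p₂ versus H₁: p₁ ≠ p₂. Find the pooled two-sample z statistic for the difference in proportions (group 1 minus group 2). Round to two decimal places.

p̂₁ = 39/100 ≈ 0.3900, p̂₂ = 133/355 ≈ 0.3746.
Pooled p̂ = (39+133)/(100+355) = 172/455 = 0.3780.
SE = √(0.235121 × 0.0128169) = 0.0549.
z = (0.3900 − 0.3746)/0.0549 = 0.0154/0.0549 = 0.28.

z = 0.28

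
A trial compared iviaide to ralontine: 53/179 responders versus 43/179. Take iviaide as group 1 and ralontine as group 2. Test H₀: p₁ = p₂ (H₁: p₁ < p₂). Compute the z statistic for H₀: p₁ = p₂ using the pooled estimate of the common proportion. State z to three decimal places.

p̂₁ = 53/179 = 0.29609, p̂₂ = 43/179 = 0.24022.
Pooled p̂ = (53+43)/(179+179) = 96/358 = 0.26816.
SE = √(0.196249 × 0.0111732) = 0.04683.
z = (0.29609 − 0.24022)/0.04683 = 0.05587/0.04683 = 1.193.

z = 1.193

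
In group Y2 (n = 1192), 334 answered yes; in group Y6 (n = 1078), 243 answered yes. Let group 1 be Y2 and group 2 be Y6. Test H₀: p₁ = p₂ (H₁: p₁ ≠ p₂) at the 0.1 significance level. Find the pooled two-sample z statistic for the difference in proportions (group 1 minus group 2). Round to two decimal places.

p̂₁ = 334/1192 ≈ 0.2802, p̂₂ = 243/1078 ≈ 0.2254.
Pooled p̂ = (334+243)/(1192+1078) = 577/2270 = 0.2542.
SE = √(p̂(1−p̂)(1/n₁+1/n₂)) = √(0.2542·0.7458·0.00176657) = √(0.000334897) = 0.0183.
z = (0.2802 − 0.2254)/0.0183 = 0.0548/0.0183 = 2.99.
Two-sided p-value ≈ 2·Φ(−2.994) = 0.0028, so at α = 0.1 we reject H₀.

z = 2.99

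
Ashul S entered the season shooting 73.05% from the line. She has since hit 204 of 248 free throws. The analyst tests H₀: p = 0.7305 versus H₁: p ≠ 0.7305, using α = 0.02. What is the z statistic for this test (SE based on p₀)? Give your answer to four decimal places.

z = 3.2682

p̂ = 204/248 = 0.822581.
Standard error under H₀: √(0.7305×0.2695/248) = 0.028175.
z = (0.822581 − 0.7305)/0.028175 = 0.092081/0.028175 = 3.2682.
Two-sided p-value ≈ 2·Φ(−3.268) = 0.0011; since p < α = 0.02, reject H₀.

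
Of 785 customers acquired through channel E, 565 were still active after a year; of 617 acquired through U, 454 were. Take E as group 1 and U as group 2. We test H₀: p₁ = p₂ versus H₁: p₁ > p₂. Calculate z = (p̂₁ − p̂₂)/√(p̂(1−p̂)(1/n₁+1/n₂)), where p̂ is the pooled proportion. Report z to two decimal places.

z = -0.67

p̂₁ = 565/785 = 0.7197, p̂₂ = 454/617 = 0.7358.
Pooled p̂ = (565+454)/(785+617) = 1019/1402 = 0.7268.
SE = √(0.198553 × 0.00289463) = 0.0240.
z = (0.7197 − 0.7358)/0.0240 = -0.0161/0.0240 = -0.67.
p-value = P(Z > -0.670) ≈ 0.7487.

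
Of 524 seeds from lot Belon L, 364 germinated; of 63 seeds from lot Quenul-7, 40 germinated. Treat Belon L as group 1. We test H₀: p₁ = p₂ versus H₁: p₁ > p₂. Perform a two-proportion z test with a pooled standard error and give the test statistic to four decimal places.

z = 0.9671

p̂₁ = 364/524 = 0.694656, p̂₂ = 40/63 = 0.634921.
Pooled p̂ = (364+40)/(524+63) = 404/587 = 0.688245.
SE = √(p̂(1−p̂)(1/n₁+1/n₂)) = √(0.688245·0.311755·0.0177814) = √(0.00381525) = 0.061768.
z = (0.694656 − 0.634921)/0.061768 = 0.059735/0.061768 = 0.9671.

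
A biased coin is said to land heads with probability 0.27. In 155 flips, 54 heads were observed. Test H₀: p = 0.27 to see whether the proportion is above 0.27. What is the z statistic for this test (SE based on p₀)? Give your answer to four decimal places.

p̂ = 54/155 = 0.348387.
Under H₀, SE = √(0.27·0.73/155) = √(0.00127161) = 0.035660.
z = (0.348387 − 0.27)/0.035660 = 0.078387/0.035660 = 2.1982.

z = 2.1982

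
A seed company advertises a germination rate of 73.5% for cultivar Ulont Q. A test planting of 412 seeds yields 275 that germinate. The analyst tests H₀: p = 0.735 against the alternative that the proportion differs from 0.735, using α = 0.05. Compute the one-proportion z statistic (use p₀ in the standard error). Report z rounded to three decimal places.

z = -3.106

p̂ = 275/412 = 0.66748.
SE = √(p₀(1−p₀)/n) = √(0.19478/412) = 0.02174.
z = (0.66748 − 0.735)/0.02174 = -0.06752/0.02174 = -3.106.
p-value = 2·P(Z > 3.106) ≈ 0.0019; since p < α = 0.05, reject H₀.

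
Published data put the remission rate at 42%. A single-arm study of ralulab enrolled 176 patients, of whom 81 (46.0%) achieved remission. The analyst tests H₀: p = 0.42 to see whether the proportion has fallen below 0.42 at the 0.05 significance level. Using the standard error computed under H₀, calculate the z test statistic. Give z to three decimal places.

p̂ = 81/176 = 0.46023.
Under H₀, SE = √(0.42·0.58/176) = √(0.00138409) = 0.03720.
z = (0.46023 − 0.42)/0.03720 = 0.04023/0.03720 = 1.081.
p-value = P(Z < 1.081) ≈ 0.8602. With α = 0.05, fail to reject H₀.

z = 1.081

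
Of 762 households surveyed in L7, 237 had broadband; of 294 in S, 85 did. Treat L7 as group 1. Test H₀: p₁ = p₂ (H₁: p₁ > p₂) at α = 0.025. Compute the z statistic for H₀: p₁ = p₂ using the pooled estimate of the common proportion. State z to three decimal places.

z = 0.693

p̂₁ = 237/762 ≈ 0.31102, p̂₂ = 85/294 ≈ 0.28912.
Pooled p̂ = (237+85)/(762+294) = 322/1056 = 0.30492.
SE = √(p̂(1−p̂)(1/n₁+1/n₂)) = √(0.30492·0.69508·0.0047137) = √(0.000999047) = 0.03161.
z = (0.31102 − 0.28912)/0.03161 = 0.02190/0.03161 = 0.693.
p-value = P(Z > 0.693) ≈ 0.2441. With α = 0.025, fail to reject H₀.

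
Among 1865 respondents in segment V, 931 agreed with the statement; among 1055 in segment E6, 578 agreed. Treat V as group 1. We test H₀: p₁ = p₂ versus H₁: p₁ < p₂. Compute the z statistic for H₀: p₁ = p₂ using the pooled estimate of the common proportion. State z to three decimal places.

z = -2.528

p̂₁ = 931/1865 ≈ 0.49920, p̂₂ = 578/1055 ≈ 0.54787.
Pooled p̂ = (931+578)/(1865+1055) = 1509/2920 = 0.51678.
SE = √(p̂(1−p̂)(1/n₁+1/n₂)) = √(0.51678·0.48322·0.00148406) = √(0.000370597) = 0.01925.
z = (0.49920 − 0.54787)/0.01925 = -0.04867/0.01925 = -2.528.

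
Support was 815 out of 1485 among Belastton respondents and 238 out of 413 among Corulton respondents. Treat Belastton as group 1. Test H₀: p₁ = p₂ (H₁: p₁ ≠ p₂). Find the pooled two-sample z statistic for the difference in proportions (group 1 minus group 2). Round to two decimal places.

z = -0.99

p̂₁ = 815/1485 ≈ 0.54882, p̂₂ = 238/413 ≈ 0.57627.
Pooled p̂ = (815+238)/(1485+413) = 1053/1898 = 0.55479.
SE = √(0.246998 × 0.00309471) = 0.02765.
z = (0.54882 − 0.57627)/0.02765 = -0.02745/0.02765 = -0.99.
Two-sided p-value ≈ 2·Φ(−0.993) = 0.3208.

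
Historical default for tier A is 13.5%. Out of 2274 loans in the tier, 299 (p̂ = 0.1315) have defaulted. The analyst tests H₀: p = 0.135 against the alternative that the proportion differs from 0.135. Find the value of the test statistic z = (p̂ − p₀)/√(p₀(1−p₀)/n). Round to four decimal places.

p̂ = 299/2274 ≈ 0.1314864.
SE = √(p₀(1−p₀)/n) = √(0.11678/2274) = 0.0071660.
z = (0.1314864 − 0.135)/0.0071660 = -0.0035136/0.0071660 = -0.4903.

z = -0.4903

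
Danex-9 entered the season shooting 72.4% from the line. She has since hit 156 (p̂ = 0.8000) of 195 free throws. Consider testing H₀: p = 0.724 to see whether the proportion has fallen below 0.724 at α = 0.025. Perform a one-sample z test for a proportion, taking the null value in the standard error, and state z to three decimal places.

p̂ = 156/195 = 0.80000.
Standard error under H₀: √(0.724×0.276/195) = 0.03201.
z = (0.80000 − 0.724)/0.03201 = 0.07600/0.03201 = 2.374.
p-value = P(Z < 2.374) ≈ 0.9912. With α = 0.025, fail to reject H₀.

z = 2.374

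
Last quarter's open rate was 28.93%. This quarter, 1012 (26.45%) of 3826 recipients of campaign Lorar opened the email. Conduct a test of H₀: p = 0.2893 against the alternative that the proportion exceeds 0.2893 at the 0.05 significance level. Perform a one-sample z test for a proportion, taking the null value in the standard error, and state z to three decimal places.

p̂ = 1012/3826 ≈ 0.26451.
SE = √(p₀(1−p₀)/n) = √(0.20561/3826) = 0.00733.
z = (0.26451 − 0.2893)/0.00733 = -0.02479/0.00733 = -3.382.
p-value = P(Z > -3.382) ≈ 0.9996; since p > α = 0.05, fail to reject H₀.

z = -3.382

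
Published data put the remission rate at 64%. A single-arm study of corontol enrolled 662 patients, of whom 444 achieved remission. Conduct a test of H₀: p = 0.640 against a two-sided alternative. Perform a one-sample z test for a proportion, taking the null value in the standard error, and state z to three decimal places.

z = 1.645

p̂ = 444/662 ≈ 0.67069.
SE = √(p₀(1−p₀)/n) = √(0.2304/662) = 0.01866.
z = (0.67069 − 0.64)/0.01866 = 0.03069/0.01866 = 1.645.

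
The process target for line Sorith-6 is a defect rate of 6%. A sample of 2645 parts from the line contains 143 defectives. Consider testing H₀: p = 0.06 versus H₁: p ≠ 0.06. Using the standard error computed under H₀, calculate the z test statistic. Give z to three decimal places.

p̂ = 143/2645 = 0.054064.
Under H₀, SE = √(0.06·0.94/2645) = √(2.13233e-05) = 0.004618.
z = (0.054064 − 0.06)/0.004618 = -0.005936/0.004618 = -1.285.

z = -1.285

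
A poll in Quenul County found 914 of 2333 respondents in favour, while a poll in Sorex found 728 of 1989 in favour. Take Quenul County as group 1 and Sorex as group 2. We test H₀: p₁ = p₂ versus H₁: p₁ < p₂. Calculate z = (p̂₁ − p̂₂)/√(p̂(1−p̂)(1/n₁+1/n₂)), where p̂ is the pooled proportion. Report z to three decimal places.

z = 1.739

p̂₁ = 914/2333 = 0.39177, p̂₂ = 728/1989 = 0.36601.
Pooled p̂ = (914+728)/(2333+1989) = 1642/4322 = 0.37992.
SE = √(p̂(1−p̂)(1/n₁+1/n₂)) = √(0.37992·0.62008·0.000931398) = √(0.000219419) = 0.01481.
z = (0.39177 − 0.36601)/0.01481 = 0.02576/0.01481 = 1.739.
p-value = P(Z < 1.739) ≈ 0.9590.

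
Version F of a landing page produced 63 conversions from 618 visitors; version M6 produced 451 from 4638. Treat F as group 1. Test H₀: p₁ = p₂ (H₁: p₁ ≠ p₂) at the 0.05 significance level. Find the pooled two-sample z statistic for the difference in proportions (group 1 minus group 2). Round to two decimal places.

z = 0.37

p̂₁ = 63/618 = 0.1019, p̂₂ = 451/4638 = 0.0972.
Pooled p̂ = (63+451)/(618+4638) = 514/5256 = 0.0978.
SE = √(0.0882295 × 0.00183373) = 0.0127.
z = (0.1019 − 0.0972)/0.0127 = 0.0047/0.0127 = 0.37.
p-value = 2·P(Z > 0.370) ≈ 0.7117. With α = 0.05, fail to reject H₀.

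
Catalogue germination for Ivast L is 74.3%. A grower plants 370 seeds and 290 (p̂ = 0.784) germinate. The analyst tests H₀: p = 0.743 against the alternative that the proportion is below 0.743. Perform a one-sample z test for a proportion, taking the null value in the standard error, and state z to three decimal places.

p̂ = 290/370 ≈ 0.78378.
SE = √(p₀(1−p₀)/n) = √(0.19095/370) = 0.02272.
z = (0.78378 − 0.743)/0.02272 = 0.04078/0.02272 = 1.795.

z = 1.795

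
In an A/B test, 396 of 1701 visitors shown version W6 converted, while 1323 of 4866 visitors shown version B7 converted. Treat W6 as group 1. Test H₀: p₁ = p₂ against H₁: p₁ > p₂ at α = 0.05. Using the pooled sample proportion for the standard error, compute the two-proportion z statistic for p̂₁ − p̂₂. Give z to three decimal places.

p̂₁ = 396/1701 ≈ 0.232804, p̂₂ = 1323/4866 ≈ 0.271887.
Pooled p̂ = (396+1323)/(1701+4866) = 1719/6567 = 0.261763.
SE = √(p̂(1−p̂)(1/n₁+1/n₂)) = √(0.261763·0.738237·0.000793397) = √(0.000153319) = 0.012382.
z = (0.232804 − 0.271887)/0.012382 = -0.039083/0.012382 = -3.156.
p-value = P(Z > -3.156) ≈ 0.9992; since p > α = 0.05, fail to reject H₀.

z = -3.156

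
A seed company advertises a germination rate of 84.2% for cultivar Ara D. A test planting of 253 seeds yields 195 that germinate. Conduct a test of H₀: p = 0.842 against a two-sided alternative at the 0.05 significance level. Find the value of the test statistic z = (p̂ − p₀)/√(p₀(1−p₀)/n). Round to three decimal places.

p̂ = 195/253 ≈ 0.77075.
Standard error under H₀: √(0.842×0.158/253) = 0.02293.
z = (0.77075 − 0.842)/0.02293 = -0.07125/0.02293 = -3.107.
p-value = 2·P(Z > 3.107) ≈ 0.0019, so at α = 0.05 we reject H₀.

z = -3.107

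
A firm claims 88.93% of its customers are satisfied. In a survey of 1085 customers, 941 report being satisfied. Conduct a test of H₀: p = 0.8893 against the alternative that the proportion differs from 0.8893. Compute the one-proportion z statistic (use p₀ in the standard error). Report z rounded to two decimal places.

p̂ = 941/1085 = 0.86728.
Standard error under H₀: √(0.8893×0.1107/1085) = 0.00953.
z = (0.86728 − 0.8893)/0.00953 = -0.02202/0.00953 = -2.31.
Two-sided p-value ≈ 2·Φ(−2.312) = 0.0208.

z = -2.31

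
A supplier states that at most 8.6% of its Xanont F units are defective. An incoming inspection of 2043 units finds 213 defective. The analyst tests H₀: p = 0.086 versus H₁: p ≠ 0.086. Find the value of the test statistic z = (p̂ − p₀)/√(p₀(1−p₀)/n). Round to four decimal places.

p̂ = 213/2043 ≈ 0.1042584.
SE = √(p₀(1−p₀)/n) = √(0.078604/2043) = 0.0062028.
z = (0.1042584 − 0.086)/0.0062028 = 0.0182584/0.0062028 = 2.9436.

z = 2.9436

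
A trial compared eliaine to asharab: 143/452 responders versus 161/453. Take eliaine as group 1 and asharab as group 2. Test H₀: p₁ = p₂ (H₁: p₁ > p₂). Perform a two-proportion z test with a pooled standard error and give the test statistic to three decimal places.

p̂₁ = 143/452 = 0.31637, p̂₂ = 161/453 = 0.35541.
Pooled p̂ = (143+161)/(452+453) = 304/905 = 0.33591.
SE = √(0.223075 × 0.00441989) = 0.03140.
z = (0.31637 − 0.35541)/0.03140 = -0.03904/0.03140 = -1.243.
p-value = P(Z > -1.243) ≈ 0.8931.

z = -1.243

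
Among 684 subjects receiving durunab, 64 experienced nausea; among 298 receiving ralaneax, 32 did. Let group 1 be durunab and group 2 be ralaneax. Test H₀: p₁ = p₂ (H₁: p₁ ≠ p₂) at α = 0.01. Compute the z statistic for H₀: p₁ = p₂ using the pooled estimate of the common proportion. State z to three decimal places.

p̂₁ = 64/684 ≈ 0.09357, p̂₂ = 32/298 ≈ 0.10738.
Pooled p̂ = (64+32)/(684+298) = 96/982 = 0.09776.
SE = √(p̂(1−p̂)(1/n₁+1/n₂)) = √(0.09776·0.90224·0.00481769) = √(0.000424934) = 0.02061.
z = (0.09357 − 0.10738)/0.02061 = -0.01381/0.02061 = -0.670.
Two-sided p-value ≈ 2·Φ(−0.670) = 0.5027; since p > α = 0.01, fail to reject H₀.

z = -0.670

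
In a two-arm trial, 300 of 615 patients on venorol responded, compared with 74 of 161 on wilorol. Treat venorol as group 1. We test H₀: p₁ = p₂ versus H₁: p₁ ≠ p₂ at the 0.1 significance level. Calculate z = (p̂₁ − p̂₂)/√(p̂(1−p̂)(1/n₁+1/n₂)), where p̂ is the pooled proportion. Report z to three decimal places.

z = 0.637

p̂₁ = 300/615 ≈ 0.48780, p̂₂ = 74/161 ≈ 0.45963.
Pooled p̂ = (300+74)/(615+161) = 374/776 = 0.48196.
SE = √(p̂(1−p̂)(1/n₁+1/n₂)) = √(0.48196·0.51804·0.0078372) = √(0.00195675) = 0.04424.
z = (0.48780 − 0.45963)/0.04424 = 0.02817/0.04424 = 0.637.
Two-sided p-value ≈ 2·Φ(−0.637) = 0.5241; since p > α = 0.1, fail to reject H₀.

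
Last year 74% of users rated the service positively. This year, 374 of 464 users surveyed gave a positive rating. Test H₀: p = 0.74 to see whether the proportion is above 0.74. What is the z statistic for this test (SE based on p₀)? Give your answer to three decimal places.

z = 3.243

p̂ = 374/464 = 0.80603.
Standard error under H₀: √(0.74×0.26/464) = 0.02036.
z = (0.80603 − 0.74)/0.02036 = 0.06603/0.02036 = 3.243.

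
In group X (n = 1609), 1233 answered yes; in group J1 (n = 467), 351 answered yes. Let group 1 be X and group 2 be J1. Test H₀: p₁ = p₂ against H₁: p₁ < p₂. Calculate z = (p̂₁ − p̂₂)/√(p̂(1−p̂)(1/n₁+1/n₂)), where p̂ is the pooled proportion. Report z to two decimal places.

z = 0.66

p̂₁ = 1233/1609 ≈ 0.7663, p̂₂ = 351/467 ≈ 0.7516.
Pooled p̂ = (1233+351)/(1609+467) = 1584/2076 = 0.7630.
SE = √(0.180828 × 0.00276283) = 0.0224.
z = (0.7663 − 0.7516)/0.0224 = 0.0147/0.0224 = 0.66.
p-value = P(Z < 0.658) ≈ 0.7447.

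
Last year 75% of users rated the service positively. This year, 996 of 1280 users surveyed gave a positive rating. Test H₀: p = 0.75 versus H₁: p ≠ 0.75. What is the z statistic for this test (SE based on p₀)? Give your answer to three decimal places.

z = 2.324

p̂ = 996/1280 ≈ 0.77812.
Under H₀, SE = √(0.75·0.25/1280) = √(0.000146484) = 0.01210.
z = (0.77812 − 0.75)/0.01210 = 0.02812/0.01210 = 2.324.
Two-sided p-value ≈ 2·Φ(−2.324) = 0.0201.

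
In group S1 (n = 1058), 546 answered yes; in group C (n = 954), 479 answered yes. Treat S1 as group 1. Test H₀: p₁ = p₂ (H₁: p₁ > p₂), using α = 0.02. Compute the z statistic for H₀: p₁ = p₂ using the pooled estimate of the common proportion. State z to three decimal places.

p̂₁ = 546/1058 ≈ 0.51607, p̂₂ = 479/954 ≈ 0.50210.
Pooled p̂ = (546+479)/(1058+954) = 1025/2012 = 0.50944.
SE = √(p̂(1−p̂)(1/n₁+1/n₂)) = √(0.50944·0.49056·0.0019934) = √(0.000498172) = 0.02232.
z = (0.51607 − 0.50210)/0.02232 = 0.01397/0.02232 = 0.626.
p-value = P(Z > 0.626) ≈ 0.2657, so at α = 0.02 we fail to reject H₀.

z = 0.626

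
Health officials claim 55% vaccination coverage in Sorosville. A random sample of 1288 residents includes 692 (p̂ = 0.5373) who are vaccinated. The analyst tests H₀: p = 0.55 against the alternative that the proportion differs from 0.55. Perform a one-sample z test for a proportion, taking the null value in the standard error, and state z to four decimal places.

z = -0.9185

p̂ = 692/1288 = 0.5372671.
Standard error under H₀: √(0.55×0.45/1288) = 0.0138621.
z = (0.5372671 − 0.55)/0.0138621 = -0.0127329/0.0138621 = -0.9185.
Two-sided p-value ≈ 2·Φ(−0.919) = 0.3583.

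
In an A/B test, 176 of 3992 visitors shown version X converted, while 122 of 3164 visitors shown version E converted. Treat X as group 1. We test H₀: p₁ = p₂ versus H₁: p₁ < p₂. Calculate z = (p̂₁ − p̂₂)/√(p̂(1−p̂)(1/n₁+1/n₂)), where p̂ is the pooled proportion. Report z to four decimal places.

p̂₁ = 176/3992 = 0.044088, p̂₂ = 122/3164 = 0.038559.
Pooled p̂ = (176+122)/(3992+3164) = 298/7156 = 0.041643.
SE = √(0.0399092 × 0.000566557) = 0.004755.
z = (0.044088 − 0.038559)/0.004755 = 0.005529/0.004755 = 1.1628.
p-value = P(Z < 1.163) ≈ 0.8776.

z = 1.1628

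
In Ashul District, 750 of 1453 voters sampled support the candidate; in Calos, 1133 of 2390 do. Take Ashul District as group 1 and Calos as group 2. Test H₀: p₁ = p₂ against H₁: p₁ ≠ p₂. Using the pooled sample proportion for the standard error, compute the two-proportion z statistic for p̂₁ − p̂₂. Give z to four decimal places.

p̂₁ = 750/1453 ≈ 0.5161734, p̂₂ = 1133/2390 ≈ 0.4740586.
Pooled p̂ = (750+1133)/(1453+2390) = 1883/3843 = 0.4899818.
SE = √(0.2499 × 0.00110664) = 0.0166298.
z = (0.5161734 − 0.4740586)/0.0166298 = 0.0421148/0.0166298 = 2.5325.
Two-sided p-value ≈ 2·Φ(−2.532) = 0.0113.

z = 2.5325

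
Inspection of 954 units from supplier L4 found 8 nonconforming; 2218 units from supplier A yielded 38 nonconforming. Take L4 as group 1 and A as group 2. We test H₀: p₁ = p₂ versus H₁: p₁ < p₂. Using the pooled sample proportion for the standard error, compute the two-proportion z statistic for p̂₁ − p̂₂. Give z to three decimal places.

p̂₁ = 8/954 = 0.008386, p̂₂ = 38/2218 = 0.017133.
Pooled p̂ = (8+38)/(954+2218) = 46/3172 = 0.014502.
SE = √(p̂(1−p̂)(1/n₁+1/n₂)) = √(0.014502·0.985498·0.00149907) = √(2.14242e-05) = 0.004629.
z = (0.008386 − 0.017133)/0.004629 = -0.008747/0.004629 = -1.890.
p-value = P(Z < -1.890) ≈ 0.0294.

z = -1.890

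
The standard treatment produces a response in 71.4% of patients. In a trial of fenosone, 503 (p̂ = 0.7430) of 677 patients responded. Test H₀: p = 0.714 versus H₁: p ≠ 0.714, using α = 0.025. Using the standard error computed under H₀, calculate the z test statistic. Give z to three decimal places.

z = 1.669

p̂ = 503/677 = 0.742984.
Under H₀, SE = √(0.714·0.286/677) = √(0.000301631) = 0.017368.
z = (0.742984 − 0.714)/0.017368 = 0.028984/0.017368 = 1.669.
Two-sided p-value ≈ 2·Φ(−1.669) = 0.0951; since p > α = 0.025, fail to reject H₀.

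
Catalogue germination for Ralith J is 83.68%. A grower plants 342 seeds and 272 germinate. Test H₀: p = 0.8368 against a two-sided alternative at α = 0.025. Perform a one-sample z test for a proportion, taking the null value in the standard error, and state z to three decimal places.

z = -2.076

p̂ = 272/342 ≈ 0.79532.
Under H₀, SE = √(0.8368·0.1632/342) = √(0.000399315) = 0.01998.
z = (0.79532 − 0.8368)/0.01998 = -0.04148/0.01998 = -2.076.
p-value = 2·P(Z > 2.076) ≈ 0.0379; since p > α = 0.025, fail to reject H₀.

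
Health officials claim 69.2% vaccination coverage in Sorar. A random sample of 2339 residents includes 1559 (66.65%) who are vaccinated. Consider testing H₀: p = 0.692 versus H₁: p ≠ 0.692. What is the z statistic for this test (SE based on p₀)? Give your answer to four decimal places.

p̂ = 1559/2339 ≈ 0.666524.
SE = √(p₀(1−p₀)/n) = √(0.21314/2339) = 0.009546.
z = (0.666524 − 0.692)/0.009546 = -0.025476/0.009546 = -2.6688.

z = -2.6688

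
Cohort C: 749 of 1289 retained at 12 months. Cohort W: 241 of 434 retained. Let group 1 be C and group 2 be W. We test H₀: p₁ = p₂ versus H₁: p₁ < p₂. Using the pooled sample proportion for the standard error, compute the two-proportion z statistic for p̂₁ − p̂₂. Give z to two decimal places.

p̂₁ = 749/1289 = 0.5811, p̂₂ = 241/434 = 0.5553.
Pooled p̂ = (749+241)/(1289+434) = 990/1723 = 0.5746.
SE = √(0.244438 × 0.00307994) = 0.0274.
z = (0.5811 − 0.5553)/0.0274 = 0.0258/0.0274 = 0.94.
p-value = P(Z < 0.939) ≈ 0.8262.

z = 0.94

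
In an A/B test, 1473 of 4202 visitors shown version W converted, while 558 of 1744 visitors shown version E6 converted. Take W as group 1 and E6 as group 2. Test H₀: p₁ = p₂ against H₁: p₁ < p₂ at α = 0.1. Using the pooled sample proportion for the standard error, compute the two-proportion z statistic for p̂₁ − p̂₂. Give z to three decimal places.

p̂₁ = 1473/4202 ≈ 0.35055, p̂₂ = 558/1744 ≈ 0.31995.
Pooled p̂ = (1473+558)/(4202+1744) = 2031/5946 = 0.34157.
SE = √(0.224901 × 0.000811376) = 0.01351.
z = (0.35055 − 0.31995)/0.01351 = 0.03060/0.01351 = 2.265.
p-value = P(Z < 2.265) ≈ 0.9882, so at α = 0.1 we fail to reject H₀.

z = 2.265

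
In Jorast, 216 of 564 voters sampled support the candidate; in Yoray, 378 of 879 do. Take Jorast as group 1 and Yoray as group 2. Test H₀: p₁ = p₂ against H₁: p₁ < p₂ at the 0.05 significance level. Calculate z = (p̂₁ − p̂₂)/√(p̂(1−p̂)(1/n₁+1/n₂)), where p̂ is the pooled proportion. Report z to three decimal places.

p̂₁ = 216/564 = 0.38298, p̂₂ = 378/879 = 0.43003.
Pooled p̂ = (216+378)/(564+879) = 594/1443 = 0.41164.
SE = √(p̂(1−p̂)(1/n₁+1/n₂)) = √(0.41164·0.58836·0.00291071) = √(0.000704952) = 0.02655.
z = (0.38298 − 0.43003)/0.02655 = -0.04705/0.02655 = -1.772.
p-value = P(Z < -1.772) ≈ 0.0382. With α = 0.05, reject H₀.

z = -1.772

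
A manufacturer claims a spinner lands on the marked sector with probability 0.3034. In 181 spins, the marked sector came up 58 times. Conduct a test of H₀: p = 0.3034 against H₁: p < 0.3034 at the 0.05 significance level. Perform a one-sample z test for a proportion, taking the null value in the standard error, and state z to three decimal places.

p̂ = 58/181 = 0.32044.
SE = √(p₀(1−p₀)/n) = √(0.21135/181) = 0.03417.
z = (0.32044 − 0.3034)/0.03417 = 0.01704/0.03417 = 0.499.
p-value = P(Z < 0.499) ≈ 0.6910, so at α = 0.05 we fail to reject H₀.

z = 0.499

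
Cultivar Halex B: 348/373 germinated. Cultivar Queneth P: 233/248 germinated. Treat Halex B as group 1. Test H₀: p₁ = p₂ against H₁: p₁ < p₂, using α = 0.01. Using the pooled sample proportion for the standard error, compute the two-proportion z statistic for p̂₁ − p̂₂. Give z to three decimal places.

z = -0.325

p̂₁ = 348/373 = 0.93298, p̂₂ = 233/248 = 0.93952.
Pooled p̂ = (348+233)/(373+248) = 581/621 = 0.93559.
SE = √(p̂(1−p̂)(1/n₁+1/n₂)) = √(0.93559·0.06441·0.00671322) = √(0.000404561) = 0.02011.
z = (0.93298 − 0.93952)/0.02011 = -0.00654/0.02011 = -0.325.
p-value = P(Z < -0.325) ≈ 0.3725, so at α = 0.01 we fail to reject H₀.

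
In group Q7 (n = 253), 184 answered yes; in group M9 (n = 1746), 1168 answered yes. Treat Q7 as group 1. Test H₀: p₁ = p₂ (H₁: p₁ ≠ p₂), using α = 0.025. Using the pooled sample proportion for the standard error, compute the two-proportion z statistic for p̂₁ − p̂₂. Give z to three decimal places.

z = 1.853

p̂₁ = 184/253 = 0.72727, p̂₂ = 1168/1746 = 0.66896.
Pooled p̂ = (184+1168)/(253+1746) = 1352/1999 = 0.67634.
SE = √(0.218905 × 0.00452531) = 0.03147.
z = (0.72727 − 0.66896)/0.03147 = 0.05831/0.03147 = 1.853.
p-value = 2·P(Z > 1.853) ≈ 0.0639. With α = 0.025, fail to reject H₀.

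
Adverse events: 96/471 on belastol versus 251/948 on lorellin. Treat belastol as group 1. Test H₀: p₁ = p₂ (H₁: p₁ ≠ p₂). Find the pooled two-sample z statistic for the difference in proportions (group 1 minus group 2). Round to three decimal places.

z = -2.515

p̂₁ = 96/471 ≈ 0.20382, p̂₂ = 251/948 ≈ 0.26477.
Pooled p̂ = (96+251)/(471+948) = 347/1419 = 0.24454.
SE = √(0.184739 × 0.00317799) = 0.02423.
z = (0.20382 − 0.26477)/0.02423 = -0.06095/0.02423 = -2.515.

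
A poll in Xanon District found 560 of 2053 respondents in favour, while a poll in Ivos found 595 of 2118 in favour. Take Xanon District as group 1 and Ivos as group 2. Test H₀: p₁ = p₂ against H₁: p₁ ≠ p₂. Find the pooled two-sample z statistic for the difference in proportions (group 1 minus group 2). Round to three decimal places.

p̂₁ = 560/2053 ≈ 0.272772, p̂₂ = 595/2118 ≈ 0.280925.
Pooled p̂ = (560+595)/(2053+2118) = 1155/4171 = 0.276912.
SE = √(p̂(1−p̂)(1/n₁+1/n₂)) = √(0.276912·0.723088·0.000959236) = √(0.000192069) = 0.013859.
z = (0.272772 − 0.280925)/0.013859 = -0.008153/0.013859 = -0.588.
Two-sided p-value ≈ 2·Φ(−0.588) = 0.5563.

z = -0.588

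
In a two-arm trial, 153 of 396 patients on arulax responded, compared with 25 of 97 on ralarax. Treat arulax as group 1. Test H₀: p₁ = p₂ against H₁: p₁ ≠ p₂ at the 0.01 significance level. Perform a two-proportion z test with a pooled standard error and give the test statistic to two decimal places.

p̂₁ = 153/396 = 0.38636, p̂₂ = 25/97 = 0.25773.
Pooled p̂ = (153+25)/(396+97) = 178/493 = 0.36105.
SE = √(p̂(1−p̂)(1/n₁+1/n₂)) = √(0.36105·0.63895·0.0128345) = √(0.00296085) = 0.05441.
z = (0.38636 − 0.25773)/0.05441 = 0.12863/0.05441 = 2.36.
Two-sided p-value ≈ 2·Φ(−2.364) = 0.0181. With α = 0.01, fail to reject H₀.

z = 2.36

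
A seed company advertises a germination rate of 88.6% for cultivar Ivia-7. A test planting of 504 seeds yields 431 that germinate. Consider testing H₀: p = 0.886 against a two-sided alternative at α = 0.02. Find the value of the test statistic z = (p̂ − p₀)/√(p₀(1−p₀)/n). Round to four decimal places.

p̂ = 431/504 = 0.8551587.
Under H₀, SE = √(0.886·0.114/504) = √(0.000200405) = 0.0141564.
z = (0.8551587 − 0.886)/0.0141564 = -0.0308413/0.0141564 = -2.1786.
Two-sided p-value ≈ 2·Φ(−2.179) = 0.0294; since p > α = 0.02, fail to reject H₀.

z = -2.1786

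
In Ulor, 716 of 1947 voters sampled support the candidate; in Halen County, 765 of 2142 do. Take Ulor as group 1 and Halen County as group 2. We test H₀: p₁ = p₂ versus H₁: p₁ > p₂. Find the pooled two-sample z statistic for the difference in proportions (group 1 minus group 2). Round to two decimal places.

p̂₁ = 716/1947 = 0.36775, p̂₂ = 765/2142 = 0.35714.
Pooled p̂ = (716+765)/(1947+2142) = 1481/4089 = 0.36219.
SE = √(p̂(1−p̂)(1/n₁+1/n₂)) = √(0.36219·0.63781·0.000980464) = √(0.000226496) = 0.01505.
z = (0.36775 − 0.35714)/0.01505 = 0.01061/0.01505 = 0.70.
p-value = P(Z > 0.704) ≈ 0.2406.

z = 0.70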